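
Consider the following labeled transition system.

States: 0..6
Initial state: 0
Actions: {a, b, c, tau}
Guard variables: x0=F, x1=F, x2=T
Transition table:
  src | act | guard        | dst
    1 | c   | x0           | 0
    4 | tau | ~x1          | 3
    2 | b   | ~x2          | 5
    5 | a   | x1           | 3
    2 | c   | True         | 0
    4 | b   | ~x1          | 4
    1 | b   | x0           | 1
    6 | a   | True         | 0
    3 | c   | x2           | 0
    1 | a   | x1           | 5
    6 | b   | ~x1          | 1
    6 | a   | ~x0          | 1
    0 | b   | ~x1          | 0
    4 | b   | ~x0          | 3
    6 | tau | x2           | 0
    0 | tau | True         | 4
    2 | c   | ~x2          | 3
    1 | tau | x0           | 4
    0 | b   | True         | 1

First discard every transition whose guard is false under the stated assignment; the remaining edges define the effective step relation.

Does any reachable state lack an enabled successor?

Answer: DEADLOCK at state 1

Trace:
R = {0,1,3,4}
  0: b→0  b→1  tau→4  [deg 3]
  1: ∅  [no exit]
  3: c→0  [deg 1]
  4: b→3  b→4  tau→3  [deg 3]
Path to 1: b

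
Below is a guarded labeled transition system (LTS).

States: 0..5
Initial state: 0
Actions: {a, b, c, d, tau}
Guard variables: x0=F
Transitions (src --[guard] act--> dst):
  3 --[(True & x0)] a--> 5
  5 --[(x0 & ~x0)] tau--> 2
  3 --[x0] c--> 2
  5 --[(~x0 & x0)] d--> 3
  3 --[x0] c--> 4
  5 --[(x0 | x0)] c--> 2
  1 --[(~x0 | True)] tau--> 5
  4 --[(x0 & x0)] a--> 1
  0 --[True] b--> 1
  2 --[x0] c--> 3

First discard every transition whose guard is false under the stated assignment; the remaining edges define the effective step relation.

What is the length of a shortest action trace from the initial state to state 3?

BFS to 3:
  L0 = {0}
  L1 = {1}
  L2 = {5}
3 never appears.

Answer: UNREACHABLE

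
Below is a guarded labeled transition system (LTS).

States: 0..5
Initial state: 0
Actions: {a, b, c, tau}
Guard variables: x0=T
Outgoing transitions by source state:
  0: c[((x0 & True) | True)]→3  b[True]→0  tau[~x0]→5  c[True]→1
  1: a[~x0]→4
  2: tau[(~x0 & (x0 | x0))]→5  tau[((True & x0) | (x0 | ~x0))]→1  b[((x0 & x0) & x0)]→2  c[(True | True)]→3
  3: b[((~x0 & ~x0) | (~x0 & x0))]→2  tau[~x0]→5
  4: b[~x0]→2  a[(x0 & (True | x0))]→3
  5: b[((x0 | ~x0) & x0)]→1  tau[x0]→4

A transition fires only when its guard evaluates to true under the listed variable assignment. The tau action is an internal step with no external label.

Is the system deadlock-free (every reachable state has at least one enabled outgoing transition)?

Reach set: {0,1,3}
  0: b→0  c→1  c→3  [3 exit(s)]
  1: ∅  [deadlock]
  3: ∅  [deadlock]
witness 1: c

Answer: DEADLOCK at state 1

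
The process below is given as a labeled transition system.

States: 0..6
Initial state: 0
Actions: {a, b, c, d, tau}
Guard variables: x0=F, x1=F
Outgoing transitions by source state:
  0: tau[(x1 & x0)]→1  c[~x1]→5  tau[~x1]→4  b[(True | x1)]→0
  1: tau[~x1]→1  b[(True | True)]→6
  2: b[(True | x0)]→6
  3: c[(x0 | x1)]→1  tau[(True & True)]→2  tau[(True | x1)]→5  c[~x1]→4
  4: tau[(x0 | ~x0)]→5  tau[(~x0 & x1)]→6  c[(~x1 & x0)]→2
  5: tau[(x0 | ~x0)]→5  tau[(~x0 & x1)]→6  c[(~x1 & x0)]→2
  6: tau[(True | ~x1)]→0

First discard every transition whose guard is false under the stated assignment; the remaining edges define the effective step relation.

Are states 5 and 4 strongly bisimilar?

Answer: BISIMILAR

Working:
Refine partition for ~:
  P[0] = {{0,1,2,3,4,5,6}}
  P[1] = {{0},{1},{2},{3},{4,5,6}}
  P[2] = {{0},{1},{2},{3},{4,5},{6}}
6 equivalence class(es) (converged in 3)
class of 5: {4,5}; class of 4: {4,5}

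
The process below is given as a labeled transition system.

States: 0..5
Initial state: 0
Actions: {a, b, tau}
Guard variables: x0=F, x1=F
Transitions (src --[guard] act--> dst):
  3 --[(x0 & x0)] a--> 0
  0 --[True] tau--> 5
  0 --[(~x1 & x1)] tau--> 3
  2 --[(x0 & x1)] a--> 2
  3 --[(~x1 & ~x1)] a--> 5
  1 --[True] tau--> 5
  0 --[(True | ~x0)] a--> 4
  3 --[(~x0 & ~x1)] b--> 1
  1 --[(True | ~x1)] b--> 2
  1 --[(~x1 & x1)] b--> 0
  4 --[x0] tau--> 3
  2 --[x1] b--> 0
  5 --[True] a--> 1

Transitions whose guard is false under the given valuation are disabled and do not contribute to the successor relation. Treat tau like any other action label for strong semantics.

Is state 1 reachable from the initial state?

Answer: REACHABLE

Working:
After dropping false guards: 7 live edges.
L0 = {0}
L1 = {4,5}  now seen {0,4,5}
L2 = {1}  now seen {0,1,4,5}
L3 = {2}  now seen {0,1,2,4,5}
R = {0,1,2,4,5}
trace reaching 1: tau·a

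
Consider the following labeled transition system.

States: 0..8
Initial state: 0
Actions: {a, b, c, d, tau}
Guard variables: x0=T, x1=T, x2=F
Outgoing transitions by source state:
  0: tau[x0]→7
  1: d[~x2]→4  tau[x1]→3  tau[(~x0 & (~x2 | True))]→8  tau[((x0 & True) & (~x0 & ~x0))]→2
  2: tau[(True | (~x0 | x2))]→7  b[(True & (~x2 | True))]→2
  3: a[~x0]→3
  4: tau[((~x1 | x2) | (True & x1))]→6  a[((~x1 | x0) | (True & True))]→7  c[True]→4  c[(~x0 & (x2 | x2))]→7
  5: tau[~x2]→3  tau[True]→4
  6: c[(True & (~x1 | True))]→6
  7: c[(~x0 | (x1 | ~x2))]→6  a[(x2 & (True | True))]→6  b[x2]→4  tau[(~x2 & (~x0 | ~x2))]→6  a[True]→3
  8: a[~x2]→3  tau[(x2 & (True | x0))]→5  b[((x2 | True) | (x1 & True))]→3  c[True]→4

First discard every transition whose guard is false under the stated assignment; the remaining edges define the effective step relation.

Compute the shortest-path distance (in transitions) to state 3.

Answer: 2

Trace:
Breadth-first toward 3:
  depth 0: {0}
  depth 1: {7}
  depth 2: {3,6}
depth(3)=2, e.g. tau·a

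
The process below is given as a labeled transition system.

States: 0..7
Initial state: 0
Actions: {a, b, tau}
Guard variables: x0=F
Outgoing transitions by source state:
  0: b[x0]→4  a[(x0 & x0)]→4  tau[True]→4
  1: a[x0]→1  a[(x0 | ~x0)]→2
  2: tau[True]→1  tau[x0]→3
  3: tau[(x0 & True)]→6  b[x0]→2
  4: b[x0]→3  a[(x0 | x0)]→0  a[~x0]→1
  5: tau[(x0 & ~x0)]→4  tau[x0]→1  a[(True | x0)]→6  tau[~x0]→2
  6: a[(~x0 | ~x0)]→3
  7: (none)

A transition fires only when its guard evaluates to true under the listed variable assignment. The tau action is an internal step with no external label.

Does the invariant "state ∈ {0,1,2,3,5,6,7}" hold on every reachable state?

Safe = {0,1,2,3,5,6,7}
R = {0,1,2,4}
  0: ✓
  1: ✓
  2: ✓
  4: ✗ unsafe
counterexample path to 4: tau

Answer: INVARIANT VIOLATED at state 4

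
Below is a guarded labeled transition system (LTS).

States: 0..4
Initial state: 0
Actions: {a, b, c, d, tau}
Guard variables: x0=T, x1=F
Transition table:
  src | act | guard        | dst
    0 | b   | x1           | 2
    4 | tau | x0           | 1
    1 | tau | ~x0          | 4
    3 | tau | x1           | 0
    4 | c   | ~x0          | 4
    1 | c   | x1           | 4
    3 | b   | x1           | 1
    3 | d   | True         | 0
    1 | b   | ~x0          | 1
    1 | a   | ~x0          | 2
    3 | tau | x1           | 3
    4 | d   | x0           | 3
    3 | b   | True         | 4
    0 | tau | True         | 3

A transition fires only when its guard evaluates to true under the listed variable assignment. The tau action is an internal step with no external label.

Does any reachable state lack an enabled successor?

Answer: DEADLOCK at state 1

Analysis:
Reach set: {0,1,3,4}
  0: tau→3  [1 out]
  1: ∅  [deadlock]
  3: b→4  d→0  [2 out]
  4: d→3  tau→1  [2 out]
Path to 1: tau·b·tau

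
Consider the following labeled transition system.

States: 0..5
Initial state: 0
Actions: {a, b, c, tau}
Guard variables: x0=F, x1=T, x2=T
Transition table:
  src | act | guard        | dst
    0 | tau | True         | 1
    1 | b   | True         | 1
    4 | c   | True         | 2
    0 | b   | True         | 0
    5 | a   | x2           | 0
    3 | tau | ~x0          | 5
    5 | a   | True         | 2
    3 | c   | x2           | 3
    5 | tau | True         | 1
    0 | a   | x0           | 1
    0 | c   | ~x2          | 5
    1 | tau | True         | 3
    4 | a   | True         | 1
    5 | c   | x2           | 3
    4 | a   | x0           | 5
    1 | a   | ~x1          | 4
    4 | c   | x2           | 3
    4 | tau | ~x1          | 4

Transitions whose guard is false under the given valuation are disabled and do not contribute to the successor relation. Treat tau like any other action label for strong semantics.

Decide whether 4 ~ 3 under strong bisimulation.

Answer: NOT BISIMILAR

Trace:
Bisimulation quotient by refinement:
  round 0: {{0,1,2,3,4,5}}
  round 1: {{0,1},{2},{3},{4},{5}}
  round 2: {{0},{1},{2},{3},{4},{5}}
Fixed point at round 3; 6 class(es).
[4]={4}  [3]={3}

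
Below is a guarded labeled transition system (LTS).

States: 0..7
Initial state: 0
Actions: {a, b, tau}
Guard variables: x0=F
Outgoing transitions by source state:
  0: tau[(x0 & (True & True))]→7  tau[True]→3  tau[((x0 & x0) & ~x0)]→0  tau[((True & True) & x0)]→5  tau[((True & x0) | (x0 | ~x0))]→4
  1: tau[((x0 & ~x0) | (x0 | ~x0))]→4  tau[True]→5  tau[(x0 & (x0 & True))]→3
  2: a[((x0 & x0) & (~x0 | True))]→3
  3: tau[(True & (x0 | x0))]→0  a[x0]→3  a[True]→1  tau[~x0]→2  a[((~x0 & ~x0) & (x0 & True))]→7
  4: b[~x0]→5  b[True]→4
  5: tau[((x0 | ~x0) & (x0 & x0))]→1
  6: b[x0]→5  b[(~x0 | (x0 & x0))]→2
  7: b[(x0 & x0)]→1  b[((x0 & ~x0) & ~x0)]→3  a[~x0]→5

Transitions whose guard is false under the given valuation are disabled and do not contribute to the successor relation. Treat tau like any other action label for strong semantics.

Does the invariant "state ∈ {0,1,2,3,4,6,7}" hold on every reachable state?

Answer: INVARIANT VIOLATED at state 5

Analysis:
Allowed set {0,1,2,3,4,6,7}
Reachable = {0,1,2,3,4,5}
  0: ✓
  1: ✓
  2: ✓
  3: ✓
  4: ✓
  5: VIOLATES
counterexample path to 5: tau·b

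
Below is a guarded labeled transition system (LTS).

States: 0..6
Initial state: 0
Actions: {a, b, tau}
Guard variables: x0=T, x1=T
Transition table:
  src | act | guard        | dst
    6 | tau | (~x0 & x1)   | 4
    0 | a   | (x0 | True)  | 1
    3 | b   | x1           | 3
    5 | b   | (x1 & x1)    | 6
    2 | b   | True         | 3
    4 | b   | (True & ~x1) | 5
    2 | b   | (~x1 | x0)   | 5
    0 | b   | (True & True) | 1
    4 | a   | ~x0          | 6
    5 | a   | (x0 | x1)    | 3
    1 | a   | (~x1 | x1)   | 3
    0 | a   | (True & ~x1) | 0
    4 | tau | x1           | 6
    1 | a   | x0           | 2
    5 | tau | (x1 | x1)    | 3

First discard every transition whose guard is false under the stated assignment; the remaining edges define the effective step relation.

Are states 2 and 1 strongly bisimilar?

Answer: NOT BISIMILAR

Working:
Refine partition for ~:
  P[0] = {{0,1,2,3,4,5,6}}
  P[1] = {{0},{1},{2,3},{4},{5},{6}}
  P[2] = {{0},{1},{2},{3},{4},{5},{6}}
Fixed point at round 3; 7 class(es).
[2]={2}  [1]={1}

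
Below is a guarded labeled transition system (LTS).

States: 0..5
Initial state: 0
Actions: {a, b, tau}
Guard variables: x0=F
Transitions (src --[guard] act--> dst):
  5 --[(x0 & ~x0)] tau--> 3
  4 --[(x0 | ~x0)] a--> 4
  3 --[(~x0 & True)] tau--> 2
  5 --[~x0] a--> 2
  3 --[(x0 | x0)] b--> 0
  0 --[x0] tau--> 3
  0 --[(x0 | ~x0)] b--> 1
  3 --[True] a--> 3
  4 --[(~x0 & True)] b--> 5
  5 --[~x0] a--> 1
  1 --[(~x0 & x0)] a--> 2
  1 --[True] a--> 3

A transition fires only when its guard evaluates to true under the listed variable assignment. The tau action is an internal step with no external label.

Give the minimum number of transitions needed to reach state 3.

Answer: 2

Analysis:
Breadth-first toward 3:
  Layer 0: {0}
  Layer 1: {1}
  Layer 2: {3}
depth(3)=2, e.g. b·a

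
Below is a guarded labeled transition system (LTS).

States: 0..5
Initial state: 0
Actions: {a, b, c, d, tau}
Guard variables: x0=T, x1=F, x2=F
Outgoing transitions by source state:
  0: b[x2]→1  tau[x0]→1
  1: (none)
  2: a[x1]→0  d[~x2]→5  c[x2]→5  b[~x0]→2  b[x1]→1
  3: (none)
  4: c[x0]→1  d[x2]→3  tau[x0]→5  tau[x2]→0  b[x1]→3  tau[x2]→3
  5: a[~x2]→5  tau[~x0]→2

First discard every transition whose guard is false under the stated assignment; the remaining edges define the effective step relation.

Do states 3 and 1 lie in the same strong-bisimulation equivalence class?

Bisimulation quotient by refinement:
  π0 = {{0,1,2,3,4,5}}
  π1 = {{0},{1,3},{2},{4},{5}}
stable after 2 split(s): 5 block(s)
3∈{1,3}, 1∈{1,3}

Answer: BISIMILAR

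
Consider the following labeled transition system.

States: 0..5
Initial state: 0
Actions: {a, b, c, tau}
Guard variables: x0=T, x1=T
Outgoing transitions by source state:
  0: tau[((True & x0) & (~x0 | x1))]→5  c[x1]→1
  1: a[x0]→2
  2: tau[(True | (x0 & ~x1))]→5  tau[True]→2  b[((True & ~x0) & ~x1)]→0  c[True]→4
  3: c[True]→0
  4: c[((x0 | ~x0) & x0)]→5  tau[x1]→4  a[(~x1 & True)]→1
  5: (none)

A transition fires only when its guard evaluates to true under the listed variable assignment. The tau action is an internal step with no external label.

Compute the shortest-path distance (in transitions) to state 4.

Answer: 3

Analysis:
Breadth-first toward 4:
  L0 = {0}
  L1 = {1,5}
  L2 = {2}
  L3 = {4}
depth(4)=3, e.g. c·a·c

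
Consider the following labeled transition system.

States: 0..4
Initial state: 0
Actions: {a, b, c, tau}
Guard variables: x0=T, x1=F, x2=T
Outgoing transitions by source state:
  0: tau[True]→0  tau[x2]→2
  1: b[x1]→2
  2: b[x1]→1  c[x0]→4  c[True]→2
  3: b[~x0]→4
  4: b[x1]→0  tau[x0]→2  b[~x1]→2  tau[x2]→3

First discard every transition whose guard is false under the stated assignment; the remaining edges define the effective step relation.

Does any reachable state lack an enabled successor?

Answer: DEADLOCK at state 3

Trace:
R = {0,2,3,4}
  0: tau→0  tau→2  [2 exit(s)]
  2: c→2  c→4  [2 exit(s)]
  3: ∅  [no exit]
  4: b→2  tau→2  tau→3  [3 exit(s)]
witness 3: tau·c·tau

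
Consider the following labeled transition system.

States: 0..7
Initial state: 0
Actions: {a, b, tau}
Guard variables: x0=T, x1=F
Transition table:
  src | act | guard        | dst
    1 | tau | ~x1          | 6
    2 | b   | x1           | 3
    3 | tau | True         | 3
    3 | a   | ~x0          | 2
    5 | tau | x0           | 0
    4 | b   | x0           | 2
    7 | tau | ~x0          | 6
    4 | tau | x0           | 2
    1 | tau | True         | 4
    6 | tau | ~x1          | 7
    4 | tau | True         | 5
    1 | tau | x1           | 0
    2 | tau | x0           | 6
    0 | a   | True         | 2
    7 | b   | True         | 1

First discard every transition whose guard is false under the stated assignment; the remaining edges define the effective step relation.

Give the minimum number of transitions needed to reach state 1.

Answer: 4

Analysis:
Breadth-first toward 1:
  Layer 0: {0}
  Layer 1: {2}
  Layer 2: {6}
  Layer 3: {7}
  Layer 4: {1}
depth(1)=4, e.g. a·tau·tau·b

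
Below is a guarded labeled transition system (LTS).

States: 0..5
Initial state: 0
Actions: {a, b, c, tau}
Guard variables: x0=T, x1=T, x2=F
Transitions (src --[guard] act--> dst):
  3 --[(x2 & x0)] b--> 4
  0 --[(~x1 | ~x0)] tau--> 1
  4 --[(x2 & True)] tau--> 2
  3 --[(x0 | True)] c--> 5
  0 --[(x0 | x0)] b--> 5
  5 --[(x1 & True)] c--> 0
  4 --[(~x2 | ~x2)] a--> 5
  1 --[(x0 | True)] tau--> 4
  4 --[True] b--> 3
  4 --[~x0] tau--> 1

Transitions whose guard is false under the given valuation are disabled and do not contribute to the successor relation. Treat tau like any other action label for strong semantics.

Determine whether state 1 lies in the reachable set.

After dropping false guards: 6 live edges.
L0 = {0}
L1 = {5}  total {0,5}
Reachable = {0,5}

Answer: UNREACHABLE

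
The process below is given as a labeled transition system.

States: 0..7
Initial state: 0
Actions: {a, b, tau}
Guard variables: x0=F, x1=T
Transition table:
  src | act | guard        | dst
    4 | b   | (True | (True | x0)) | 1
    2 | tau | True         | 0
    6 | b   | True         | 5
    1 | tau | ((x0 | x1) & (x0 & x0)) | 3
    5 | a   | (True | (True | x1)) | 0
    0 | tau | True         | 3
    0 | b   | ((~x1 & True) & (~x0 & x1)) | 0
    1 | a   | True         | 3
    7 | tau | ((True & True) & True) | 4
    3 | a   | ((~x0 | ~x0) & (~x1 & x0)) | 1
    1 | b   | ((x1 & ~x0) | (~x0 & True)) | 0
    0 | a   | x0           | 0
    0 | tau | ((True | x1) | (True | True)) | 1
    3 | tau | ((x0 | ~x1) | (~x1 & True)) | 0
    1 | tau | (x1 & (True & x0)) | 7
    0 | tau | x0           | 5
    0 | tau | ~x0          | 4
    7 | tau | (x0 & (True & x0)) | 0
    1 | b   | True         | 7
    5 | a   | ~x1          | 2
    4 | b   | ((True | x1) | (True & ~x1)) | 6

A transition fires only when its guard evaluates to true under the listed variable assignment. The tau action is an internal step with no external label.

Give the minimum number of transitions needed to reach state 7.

Layered search for 7:
  Layer 0: {0}
  Layer 1: {1,3,4}
  Layer 2: {6,7}
first hit 7 at d=2 via tau·b

Answer: 2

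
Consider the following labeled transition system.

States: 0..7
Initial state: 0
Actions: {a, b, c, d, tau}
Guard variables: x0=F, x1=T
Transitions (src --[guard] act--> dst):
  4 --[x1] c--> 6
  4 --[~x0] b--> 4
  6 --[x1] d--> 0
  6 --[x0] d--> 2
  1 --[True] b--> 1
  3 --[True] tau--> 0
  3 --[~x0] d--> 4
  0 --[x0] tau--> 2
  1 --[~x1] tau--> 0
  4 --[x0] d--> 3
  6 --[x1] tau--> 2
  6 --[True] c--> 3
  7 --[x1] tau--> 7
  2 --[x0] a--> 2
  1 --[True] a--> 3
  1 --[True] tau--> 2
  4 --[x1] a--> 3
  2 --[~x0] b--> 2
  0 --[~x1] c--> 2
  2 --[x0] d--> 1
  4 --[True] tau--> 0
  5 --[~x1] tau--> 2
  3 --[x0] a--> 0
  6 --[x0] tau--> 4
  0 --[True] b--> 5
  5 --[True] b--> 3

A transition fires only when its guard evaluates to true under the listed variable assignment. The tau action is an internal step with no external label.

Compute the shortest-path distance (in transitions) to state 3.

Layered search for 3:
  L0 = {0}
  L1 = {5}
  L2 = {3}
3 enters at depth 2; path b·b

Answer: 2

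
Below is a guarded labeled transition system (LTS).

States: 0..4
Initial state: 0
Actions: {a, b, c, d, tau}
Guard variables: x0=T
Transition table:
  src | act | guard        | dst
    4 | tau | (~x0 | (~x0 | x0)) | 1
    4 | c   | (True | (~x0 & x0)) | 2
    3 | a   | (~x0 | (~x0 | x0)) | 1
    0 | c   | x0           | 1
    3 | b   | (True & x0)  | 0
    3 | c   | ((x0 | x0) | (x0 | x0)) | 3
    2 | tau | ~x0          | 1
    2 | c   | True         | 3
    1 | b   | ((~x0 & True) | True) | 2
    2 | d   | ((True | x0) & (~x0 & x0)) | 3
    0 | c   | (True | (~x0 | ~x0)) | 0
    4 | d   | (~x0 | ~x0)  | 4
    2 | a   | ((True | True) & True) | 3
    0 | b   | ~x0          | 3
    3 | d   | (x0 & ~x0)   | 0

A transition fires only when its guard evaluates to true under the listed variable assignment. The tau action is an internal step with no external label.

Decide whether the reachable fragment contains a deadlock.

Reachable = {0,1,2,3}
  0: c→0  c→1  [2 out]
  1: b→2  [1 out]
  2: a→3  c→3  [2 out]
  3: a→1  b→0  c→3  [3 out]

Answer: DEADLOCK-FREE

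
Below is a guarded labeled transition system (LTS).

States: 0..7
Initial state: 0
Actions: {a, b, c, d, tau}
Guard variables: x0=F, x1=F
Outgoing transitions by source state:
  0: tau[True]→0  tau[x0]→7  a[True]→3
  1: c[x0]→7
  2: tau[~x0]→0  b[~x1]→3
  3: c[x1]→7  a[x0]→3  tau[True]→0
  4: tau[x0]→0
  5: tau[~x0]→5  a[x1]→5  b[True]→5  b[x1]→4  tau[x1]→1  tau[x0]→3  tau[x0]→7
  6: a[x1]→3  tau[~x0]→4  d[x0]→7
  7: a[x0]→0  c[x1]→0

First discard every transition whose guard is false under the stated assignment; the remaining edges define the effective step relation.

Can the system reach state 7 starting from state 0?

Guard filter leaves 8 enabled edge(s).
Layer 0: {0}
Layer 1: {3}  cumulative {0,3}
R = {0,3}

Answer: UNREACHABLE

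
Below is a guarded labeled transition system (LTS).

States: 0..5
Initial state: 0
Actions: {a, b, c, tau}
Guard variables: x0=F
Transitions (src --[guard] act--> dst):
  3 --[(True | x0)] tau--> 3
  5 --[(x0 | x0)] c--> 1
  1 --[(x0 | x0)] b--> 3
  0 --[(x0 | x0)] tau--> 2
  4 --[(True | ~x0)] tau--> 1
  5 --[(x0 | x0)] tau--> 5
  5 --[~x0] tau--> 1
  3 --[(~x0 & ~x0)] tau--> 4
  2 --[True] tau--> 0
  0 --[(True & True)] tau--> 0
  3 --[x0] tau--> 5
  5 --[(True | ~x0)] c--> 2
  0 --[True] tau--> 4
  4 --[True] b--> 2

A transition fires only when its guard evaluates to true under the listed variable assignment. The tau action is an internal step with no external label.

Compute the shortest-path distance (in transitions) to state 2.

Layered search for 2:
  Layer 0: {0}
  Layer 1: {4}
  Layer 2: {1,2}
2 enters at depth 2; path tau·b

Answer: 2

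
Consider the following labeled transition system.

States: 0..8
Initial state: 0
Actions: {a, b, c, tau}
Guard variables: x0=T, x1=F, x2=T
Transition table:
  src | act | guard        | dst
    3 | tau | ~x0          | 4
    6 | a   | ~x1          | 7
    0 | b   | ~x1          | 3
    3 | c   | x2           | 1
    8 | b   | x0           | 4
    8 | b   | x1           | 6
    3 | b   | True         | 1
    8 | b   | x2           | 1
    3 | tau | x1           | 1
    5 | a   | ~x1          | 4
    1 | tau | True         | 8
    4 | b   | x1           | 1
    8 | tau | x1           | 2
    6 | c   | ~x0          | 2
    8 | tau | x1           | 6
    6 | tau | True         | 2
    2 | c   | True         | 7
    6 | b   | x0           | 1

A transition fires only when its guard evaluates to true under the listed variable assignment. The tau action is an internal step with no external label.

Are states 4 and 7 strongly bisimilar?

Compute ~ classes (split until stable):
  round 0: {{0,1,2,3,4,5,6,7,8}}
  round 1: {{0,8},{1},{2},{3},{4,7},{5},{6}}
  round 2: {{0},{1},{2},{3},{4,7},{5},{6},{8}}
8 equivalence class(es) (converged in 3)
class of 4: {4,7}; class of 7: {4,7}

Answer: BISIMILAR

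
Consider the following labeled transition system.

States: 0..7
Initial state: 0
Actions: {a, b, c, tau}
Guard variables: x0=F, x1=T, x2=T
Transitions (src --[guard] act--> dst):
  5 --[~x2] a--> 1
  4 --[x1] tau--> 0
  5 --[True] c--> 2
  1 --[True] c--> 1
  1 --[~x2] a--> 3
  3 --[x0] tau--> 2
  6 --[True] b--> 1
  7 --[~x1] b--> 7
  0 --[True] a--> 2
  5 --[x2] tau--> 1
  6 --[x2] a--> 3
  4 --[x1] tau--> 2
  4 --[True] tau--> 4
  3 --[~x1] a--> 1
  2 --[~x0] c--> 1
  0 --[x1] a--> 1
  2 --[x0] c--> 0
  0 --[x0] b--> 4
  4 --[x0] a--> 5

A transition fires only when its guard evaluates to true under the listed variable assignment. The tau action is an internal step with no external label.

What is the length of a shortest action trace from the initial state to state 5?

Answer: UNREACHABLE

Working:
Breadth-first toward 5:
  L0 = {0}
  L1 = {1,2}
5 never appears.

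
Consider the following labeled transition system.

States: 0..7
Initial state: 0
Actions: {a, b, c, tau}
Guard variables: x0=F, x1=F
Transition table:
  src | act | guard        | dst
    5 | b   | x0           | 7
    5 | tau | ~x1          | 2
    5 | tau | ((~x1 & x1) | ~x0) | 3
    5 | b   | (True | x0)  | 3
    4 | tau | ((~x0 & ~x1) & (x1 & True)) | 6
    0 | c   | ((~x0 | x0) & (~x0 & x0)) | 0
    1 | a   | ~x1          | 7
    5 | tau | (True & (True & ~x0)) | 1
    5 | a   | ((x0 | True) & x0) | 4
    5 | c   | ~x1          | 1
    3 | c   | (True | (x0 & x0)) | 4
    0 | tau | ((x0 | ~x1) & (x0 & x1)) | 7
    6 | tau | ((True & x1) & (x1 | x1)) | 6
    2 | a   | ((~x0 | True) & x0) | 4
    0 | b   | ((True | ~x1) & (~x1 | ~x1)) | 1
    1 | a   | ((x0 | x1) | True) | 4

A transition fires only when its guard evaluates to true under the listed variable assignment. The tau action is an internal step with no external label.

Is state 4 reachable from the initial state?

Answer: REACHABLE

Trace:
9 transition(s) survive guard evaluation.
depth 0: {0}
depth 1: {1}  now seen {0,1}
depth 2: {4,7}  now seen {0,1,4,7}
R = {0,1,4,7}
Path to 4: b·a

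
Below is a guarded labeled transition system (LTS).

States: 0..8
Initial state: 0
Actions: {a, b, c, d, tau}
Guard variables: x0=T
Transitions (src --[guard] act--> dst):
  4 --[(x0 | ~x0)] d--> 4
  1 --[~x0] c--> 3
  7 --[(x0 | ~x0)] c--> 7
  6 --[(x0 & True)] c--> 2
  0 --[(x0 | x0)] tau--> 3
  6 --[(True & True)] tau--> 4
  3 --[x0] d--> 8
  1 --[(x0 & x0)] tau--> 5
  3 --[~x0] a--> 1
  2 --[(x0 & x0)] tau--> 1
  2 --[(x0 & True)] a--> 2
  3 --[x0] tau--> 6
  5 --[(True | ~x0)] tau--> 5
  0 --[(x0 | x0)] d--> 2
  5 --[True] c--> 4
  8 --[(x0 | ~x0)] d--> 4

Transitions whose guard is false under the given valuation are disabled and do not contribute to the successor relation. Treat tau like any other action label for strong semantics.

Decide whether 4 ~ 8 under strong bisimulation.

Bisimulation quotient by refinement:
  π0 = {{0,1,2,3,4,5,6,7,8}}
  π1 = {{0,3},{1},{2},{4,8},{5,6},{7}}
  π2 = {{0},{1},{2},{3},{4,8},{5},{6},{7}}
Fixed point at round 3; 8 class(es).
class of 4: {4,8}; class of 8: {4,8}

Answer: BISIMILAR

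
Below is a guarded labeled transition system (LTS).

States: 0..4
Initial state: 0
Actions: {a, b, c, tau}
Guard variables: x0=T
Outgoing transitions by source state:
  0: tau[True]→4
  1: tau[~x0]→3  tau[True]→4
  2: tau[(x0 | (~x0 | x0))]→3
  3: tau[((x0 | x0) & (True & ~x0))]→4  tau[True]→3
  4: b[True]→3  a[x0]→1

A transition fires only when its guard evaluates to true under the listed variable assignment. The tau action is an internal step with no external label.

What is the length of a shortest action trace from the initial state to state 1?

Layered search for 1:
  L0 = {0}
  L1 = {4}
  L2 = {1,3}
1 enters at depth 2; path tau·a

Answer: 2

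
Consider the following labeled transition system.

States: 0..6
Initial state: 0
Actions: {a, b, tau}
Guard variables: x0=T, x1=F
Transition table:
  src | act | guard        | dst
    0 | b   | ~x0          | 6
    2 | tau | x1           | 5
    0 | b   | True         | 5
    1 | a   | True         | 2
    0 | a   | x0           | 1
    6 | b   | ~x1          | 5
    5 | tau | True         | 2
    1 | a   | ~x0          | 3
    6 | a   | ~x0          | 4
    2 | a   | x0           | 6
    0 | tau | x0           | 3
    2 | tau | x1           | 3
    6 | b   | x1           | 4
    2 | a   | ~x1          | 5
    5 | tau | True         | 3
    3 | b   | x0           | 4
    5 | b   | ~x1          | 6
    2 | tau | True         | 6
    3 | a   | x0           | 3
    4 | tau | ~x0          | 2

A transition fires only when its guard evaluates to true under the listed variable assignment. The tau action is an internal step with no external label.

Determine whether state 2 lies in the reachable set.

After dropping false guards: 13 live edges.
L0 = {0}
L1 = {1,3,5}  now seen {0,1,3,5}
L2 = {2,4,6}  now seen {0,1,2,3,4,5,6}
Reachable = {0,1,2,3,4,5,6}
Path to 2: b·tau

Answer: REACHABLE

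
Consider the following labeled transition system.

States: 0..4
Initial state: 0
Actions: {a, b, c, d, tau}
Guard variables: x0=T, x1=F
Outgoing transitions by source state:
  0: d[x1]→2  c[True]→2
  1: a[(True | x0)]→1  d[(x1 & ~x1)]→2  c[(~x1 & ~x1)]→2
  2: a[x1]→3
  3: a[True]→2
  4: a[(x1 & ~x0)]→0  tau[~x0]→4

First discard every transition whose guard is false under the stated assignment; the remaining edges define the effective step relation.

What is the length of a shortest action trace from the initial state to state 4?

BFS to 4:
  L0 = {0}
  L1 = {2}
4 never appears.

Answer: UNREACHABLE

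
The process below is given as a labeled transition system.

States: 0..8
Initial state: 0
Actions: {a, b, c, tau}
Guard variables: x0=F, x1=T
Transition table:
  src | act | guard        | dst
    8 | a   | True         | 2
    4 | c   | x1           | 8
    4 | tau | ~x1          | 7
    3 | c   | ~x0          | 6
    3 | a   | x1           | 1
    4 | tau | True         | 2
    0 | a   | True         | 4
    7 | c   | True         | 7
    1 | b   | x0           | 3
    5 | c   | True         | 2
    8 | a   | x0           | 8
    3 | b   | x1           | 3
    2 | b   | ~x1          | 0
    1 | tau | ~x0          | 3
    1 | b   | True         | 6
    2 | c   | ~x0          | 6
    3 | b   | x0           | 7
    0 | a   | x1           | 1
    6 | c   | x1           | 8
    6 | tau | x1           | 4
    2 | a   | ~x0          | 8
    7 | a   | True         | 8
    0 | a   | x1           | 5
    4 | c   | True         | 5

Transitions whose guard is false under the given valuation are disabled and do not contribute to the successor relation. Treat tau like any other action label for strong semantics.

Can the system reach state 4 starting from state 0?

Answer: REACHABLE

Analysis:
19 transition(s) survive guard evaluation.
depth 0: {0}
depth 1: {1,4,5}  cumulative {0,1,4,5}
depth 2: {2,3,6,8}  cumulative {0,1,2,3,4,5,6,8}
Reachable = {0,1,2,3,4,5,6,8}
Path to 4: a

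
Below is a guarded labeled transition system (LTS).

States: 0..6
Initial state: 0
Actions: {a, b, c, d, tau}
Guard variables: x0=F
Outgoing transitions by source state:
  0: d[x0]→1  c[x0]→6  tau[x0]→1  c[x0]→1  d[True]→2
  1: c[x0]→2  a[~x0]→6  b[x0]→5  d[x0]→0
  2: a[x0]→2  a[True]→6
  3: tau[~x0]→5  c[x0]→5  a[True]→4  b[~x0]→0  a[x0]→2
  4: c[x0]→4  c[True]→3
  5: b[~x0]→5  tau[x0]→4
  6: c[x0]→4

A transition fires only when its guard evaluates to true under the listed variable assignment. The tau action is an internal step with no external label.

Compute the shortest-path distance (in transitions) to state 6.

Layered search for 6:
  depth 0: {0}
  depth 1: {2}
  depth 2: {6}
first hit 6 at d=2 via d·a

Answer: 2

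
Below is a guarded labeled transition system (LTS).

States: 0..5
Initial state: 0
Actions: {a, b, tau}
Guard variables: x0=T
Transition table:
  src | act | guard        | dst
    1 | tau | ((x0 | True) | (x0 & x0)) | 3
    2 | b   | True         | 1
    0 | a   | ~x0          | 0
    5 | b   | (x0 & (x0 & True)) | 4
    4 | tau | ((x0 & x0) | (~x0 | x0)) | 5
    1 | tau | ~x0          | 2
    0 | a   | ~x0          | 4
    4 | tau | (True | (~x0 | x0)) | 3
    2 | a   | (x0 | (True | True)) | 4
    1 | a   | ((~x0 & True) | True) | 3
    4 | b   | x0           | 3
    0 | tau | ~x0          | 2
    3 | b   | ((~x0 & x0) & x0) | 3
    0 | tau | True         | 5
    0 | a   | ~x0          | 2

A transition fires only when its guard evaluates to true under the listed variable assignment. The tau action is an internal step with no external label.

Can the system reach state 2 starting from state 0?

9 transition(s) survive guard evaluation.
L0 = {0}
L1 = {5}  total {0,5}
L2 = {4}  total {0,4,5}
L3 = {3}  total {0,3,4,5}
Reach set: {0,3,4,5}

Answer: UNREACHABLE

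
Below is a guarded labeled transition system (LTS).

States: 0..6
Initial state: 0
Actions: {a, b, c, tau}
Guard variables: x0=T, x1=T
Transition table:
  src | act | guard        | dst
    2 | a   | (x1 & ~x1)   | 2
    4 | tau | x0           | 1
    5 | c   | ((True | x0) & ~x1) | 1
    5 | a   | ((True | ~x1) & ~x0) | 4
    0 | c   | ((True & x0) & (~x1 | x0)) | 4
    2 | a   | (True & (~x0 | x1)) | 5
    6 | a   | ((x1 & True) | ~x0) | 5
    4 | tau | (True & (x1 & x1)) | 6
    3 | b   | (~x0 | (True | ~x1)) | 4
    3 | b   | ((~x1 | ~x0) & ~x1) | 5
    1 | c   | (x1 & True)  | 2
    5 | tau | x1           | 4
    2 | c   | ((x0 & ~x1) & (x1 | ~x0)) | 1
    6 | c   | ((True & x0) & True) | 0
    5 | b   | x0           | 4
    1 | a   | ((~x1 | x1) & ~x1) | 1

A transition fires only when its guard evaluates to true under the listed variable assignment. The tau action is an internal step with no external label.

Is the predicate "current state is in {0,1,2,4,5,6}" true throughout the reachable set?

Allowed set {0,1,2,4,5,6}
R = {0,1,2,4,5,6}
  0: safe
  1: safe
  2: safe
  4: safe
  5: safe
  6: safe

Answer: INVARIANT HOLDS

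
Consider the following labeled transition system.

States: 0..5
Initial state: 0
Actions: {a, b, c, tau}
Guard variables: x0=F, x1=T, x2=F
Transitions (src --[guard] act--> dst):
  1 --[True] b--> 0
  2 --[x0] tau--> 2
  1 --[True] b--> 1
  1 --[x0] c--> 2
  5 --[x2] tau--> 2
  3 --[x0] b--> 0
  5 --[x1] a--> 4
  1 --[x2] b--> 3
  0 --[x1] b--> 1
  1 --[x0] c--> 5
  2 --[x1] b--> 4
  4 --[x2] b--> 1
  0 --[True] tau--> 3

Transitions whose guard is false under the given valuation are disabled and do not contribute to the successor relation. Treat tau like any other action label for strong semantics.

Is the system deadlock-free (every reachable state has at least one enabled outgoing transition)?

Reach set: {0,1,3}
  0: b→1  tau→3  [2 exit(s)]
  1: b→0  b→1  [2 exit(s)]
  3: ∅  [STUCK]
trace reaching 3: tau

Answer: DEADLOCK at state 3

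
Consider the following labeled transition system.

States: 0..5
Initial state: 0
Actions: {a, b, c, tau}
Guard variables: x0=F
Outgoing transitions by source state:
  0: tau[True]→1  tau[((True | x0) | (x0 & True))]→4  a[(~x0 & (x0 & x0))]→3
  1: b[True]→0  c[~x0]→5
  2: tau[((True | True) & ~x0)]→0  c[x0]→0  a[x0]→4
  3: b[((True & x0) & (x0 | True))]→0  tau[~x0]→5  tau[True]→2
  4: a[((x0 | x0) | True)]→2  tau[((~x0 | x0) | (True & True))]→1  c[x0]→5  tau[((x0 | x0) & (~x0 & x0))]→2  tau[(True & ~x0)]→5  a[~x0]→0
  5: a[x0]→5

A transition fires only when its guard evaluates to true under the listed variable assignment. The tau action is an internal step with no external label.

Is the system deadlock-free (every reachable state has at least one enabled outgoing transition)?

Answer: DEADLOCK at state 5

Analysis:
Reachable = {0,1,2,4,5}
  0: tau→1  tau→4  [2 exit(s)]
  1: b→0  c→5  [2 exit(s)]
  2: tau→0  [1 exit(s)]
  4: a→0  a→2  tau→1  tau→5  [4 exit(s)]
  5: ∅  [no exit]
trace reaching 5: tau·c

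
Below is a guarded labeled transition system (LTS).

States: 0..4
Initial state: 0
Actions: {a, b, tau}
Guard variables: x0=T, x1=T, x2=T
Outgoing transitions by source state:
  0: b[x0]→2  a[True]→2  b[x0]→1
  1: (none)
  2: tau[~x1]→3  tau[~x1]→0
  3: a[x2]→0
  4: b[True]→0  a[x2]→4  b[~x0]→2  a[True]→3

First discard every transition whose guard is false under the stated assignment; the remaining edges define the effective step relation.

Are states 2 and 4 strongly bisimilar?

Answer: NOT BISIMILAR

Analysis:
Refine partition for ~:
  P[0] = {{0,1,2,3,4}}
  P[1] = {{0,4},{1,2},{3}}
  P[2] = {{0},{1,2},{3},{4}}
stable after 3 split(s): 4 block(s)
[2]={1,2}  [4]={4}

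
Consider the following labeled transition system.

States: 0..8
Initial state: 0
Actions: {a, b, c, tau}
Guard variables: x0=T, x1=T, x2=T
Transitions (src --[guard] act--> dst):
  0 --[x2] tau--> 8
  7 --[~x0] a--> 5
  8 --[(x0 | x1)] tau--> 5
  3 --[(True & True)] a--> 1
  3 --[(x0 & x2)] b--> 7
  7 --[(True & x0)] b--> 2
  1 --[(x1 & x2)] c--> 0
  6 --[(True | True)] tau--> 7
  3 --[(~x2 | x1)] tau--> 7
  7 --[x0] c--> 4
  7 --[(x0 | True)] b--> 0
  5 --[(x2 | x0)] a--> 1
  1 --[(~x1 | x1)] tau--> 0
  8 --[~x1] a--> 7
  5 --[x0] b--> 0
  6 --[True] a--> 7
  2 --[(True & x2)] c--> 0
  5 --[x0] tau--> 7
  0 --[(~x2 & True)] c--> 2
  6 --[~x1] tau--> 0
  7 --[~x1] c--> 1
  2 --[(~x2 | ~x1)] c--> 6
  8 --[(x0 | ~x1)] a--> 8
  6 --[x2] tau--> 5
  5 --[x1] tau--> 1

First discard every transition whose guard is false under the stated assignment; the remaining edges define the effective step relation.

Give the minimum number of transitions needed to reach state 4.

BFS to 4:
  Layer 0: {0}
  Layer 1: {8}
  Layer 2: {5}
  Layer 3: {1,7}
  Layer 4: {2,4}
4 enters at depth 4; path tau·tau·tau·c

Answer: 4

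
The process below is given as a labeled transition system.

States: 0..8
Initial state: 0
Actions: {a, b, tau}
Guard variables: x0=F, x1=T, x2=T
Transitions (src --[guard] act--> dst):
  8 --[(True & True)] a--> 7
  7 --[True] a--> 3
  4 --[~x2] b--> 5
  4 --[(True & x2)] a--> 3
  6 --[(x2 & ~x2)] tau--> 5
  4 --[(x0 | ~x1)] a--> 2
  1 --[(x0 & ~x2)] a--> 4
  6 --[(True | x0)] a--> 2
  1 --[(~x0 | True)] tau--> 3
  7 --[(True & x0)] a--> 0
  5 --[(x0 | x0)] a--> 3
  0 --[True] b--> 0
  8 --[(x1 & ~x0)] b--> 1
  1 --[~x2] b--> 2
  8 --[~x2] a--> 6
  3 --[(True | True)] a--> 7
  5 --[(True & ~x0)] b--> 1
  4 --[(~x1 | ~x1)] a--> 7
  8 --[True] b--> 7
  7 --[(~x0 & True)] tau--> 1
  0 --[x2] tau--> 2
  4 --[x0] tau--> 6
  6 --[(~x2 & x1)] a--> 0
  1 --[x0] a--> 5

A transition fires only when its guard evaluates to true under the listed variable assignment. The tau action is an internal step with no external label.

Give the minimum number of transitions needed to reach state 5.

Layered search for 5:
  depth 0: {0}
  depth 1: {2}
5 never appears.

Answer: UNREACHABLE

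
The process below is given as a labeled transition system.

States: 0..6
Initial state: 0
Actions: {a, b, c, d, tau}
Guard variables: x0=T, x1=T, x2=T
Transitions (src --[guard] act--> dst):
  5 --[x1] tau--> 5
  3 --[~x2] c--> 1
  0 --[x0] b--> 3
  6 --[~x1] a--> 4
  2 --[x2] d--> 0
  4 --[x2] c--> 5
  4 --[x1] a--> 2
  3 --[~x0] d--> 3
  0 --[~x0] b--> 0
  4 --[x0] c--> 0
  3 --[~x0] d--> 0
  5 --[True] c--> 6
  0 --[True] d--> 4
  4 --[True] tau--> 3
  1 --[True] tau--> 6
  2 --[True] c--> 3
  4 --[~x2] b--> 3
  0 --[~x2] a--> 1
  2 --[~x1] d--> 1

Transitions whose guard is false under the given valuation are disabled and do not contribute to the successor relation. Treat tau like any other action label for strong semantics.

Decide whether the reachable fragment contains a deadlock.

Answer: DEADLOCK at state 3

Analysis:
Reach set: {0,2,3,4,5,6}
  0: b→3  d→4  [2 out]
  2: c→3  d→0  [2 out]
  3: ∅  [no exit]
  4: a→2  c→0  c→5  tau→3  [4 out]
  5: c→6  tau→5  [2 out]
  6: ∅  [no exit]
witness 3: b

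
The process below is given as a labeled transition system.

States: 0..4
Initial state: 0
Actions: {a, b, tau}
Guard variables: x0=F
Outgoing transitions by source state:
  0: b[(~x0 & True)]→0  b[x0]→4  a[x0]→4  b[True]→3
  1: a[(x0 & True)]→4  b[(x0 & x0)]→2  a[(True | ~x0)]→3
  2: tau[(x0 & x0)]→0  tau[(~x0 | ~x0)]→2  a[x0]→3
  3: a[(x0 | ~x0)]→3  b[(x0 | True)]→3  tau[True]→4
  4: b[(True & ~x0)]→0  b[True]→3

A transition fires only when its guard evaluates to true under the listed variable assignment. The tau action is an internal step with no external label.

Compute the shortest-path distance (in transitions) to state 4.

BFS to 4:
  depth 0: {0}
  depth 1: {3}
  depth 2: {4}
4 enters at depth 2; path b·tau

Answer: 2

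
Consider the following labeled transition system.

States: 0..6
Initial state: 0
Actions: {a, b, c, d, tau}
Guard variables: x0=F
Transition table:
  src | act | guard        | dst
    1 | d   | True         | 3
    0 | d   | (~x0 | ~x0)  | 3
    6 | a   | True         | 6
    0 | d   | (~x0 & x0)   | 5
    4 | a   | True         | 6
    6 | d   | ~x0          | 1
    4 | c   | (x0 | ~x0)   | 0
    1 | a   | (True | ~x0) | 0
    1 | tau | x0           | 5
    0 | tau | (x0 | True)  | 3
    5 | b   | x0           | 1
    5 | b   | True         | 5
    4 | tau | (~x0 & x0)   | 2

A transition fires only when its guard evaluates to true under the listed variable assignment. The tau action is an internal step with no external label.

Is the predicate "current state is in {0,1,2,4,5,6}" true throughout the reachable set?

Answer: INVARIANT VIOLATED at state 3

Analysis:
Inv-set: {0,1,2,4,5,6}
Reach set: {0,3}
  0: safe
  3: ✗ unsafe
reach 3 via d — violates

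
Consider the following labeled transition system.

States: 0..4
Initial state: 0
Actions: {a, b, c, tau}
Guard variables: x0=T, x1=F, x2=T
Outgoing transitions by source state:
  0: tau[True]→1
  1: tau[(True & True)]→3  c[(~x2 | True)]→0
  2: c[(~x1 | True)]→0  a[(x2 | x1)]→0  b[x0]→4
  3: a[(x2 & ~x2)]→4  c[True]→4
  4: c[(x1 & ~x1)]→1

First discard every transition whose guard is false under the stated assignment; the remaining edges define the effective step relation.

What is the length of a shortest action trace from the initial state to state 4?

BFS to 4:
  depth 0: {0}
  depth 1: {1}
  depth 2: {3}
  depth 3: {4}
depth(4)=3, e.g. tau·tau·c

Answer: 3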